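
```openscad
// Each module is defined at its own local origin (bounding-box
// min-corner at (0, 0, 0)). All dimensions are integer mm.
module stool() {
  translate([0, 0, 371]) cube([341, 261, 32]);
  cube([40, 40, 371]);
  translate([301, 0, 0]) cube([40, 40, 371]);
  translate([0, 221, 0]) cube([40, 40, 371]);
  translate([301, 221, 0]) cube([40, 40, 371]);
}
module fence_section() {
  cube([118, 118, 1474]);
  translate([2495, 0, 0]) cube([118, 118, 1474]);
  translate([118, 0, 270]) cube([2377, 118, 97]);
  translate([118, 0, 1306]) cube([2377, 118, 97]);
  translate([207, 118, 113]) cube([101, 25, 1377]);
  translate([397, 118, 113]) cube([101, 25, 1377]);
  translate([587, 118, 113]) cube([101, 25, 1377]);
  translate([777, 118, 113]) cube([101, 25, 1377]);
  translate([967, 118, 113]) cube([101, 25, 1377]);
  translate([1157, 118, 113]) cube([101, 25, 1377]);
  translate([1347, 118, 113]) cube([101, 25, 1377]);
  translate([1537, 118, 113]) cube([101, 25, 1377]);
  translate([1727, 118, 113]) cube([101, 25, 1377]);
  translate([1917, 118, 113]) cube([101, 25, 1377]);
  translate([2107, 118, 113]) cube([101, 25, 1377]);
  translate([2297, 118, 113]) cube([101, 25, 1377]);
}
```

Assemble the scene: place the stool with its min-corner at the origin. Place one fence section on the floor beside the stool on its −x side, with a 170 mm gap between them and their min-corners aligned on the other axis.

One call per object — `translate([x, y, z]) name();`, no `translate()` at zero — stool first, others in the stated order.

stool();
translate([-2783, 0, 0]) fence_section();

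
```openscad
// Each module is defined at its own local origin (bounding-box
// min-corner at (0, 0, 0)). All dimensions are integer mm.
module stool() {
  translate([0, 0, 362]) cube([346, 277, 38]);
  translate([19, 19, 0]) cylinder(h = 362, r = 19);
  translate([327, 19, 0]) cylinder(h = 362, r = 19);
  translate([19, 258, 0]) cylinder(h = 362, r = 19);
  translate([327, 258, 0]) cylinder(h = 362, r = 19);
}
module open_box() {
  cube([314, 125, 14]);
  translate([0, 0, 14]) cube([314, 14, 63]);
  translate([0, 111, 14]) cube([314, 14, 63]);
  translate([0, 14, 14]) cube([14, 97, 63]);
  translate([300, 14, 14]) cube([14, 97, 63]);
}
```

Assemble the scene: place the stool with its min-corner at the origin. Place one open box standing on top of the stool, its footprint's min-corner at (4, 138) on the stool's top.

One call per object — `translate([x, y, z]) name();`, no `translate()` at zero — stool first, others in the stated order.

stool();
translate([4, 138, 400]) open_box();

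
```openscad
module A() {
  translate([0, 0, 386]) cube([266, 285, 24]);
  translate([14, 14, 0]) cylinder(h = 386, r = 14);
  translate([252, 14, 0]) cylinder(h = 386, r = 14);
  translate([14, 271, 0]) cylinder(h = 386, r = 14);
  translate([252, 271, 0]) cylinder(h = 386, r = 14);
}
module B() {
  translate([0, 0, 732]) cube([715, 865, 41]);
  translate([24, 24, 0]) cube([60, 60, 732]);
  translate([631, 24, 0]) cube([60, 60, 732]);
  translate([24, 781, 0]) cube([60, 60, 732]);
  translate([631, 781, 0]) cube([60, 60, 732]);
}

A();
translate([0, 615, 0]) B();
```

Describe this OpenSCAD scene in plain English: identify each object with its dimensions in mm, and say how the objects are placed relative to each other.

A is a four-legged stool. The seat is a 266×285×24 mm slab whose top surface is at z = 410 mm; four round legs, each 28 mm in diameter, run from the floor (z = 0) to the underside of the seat, each leg's axis is inset half a diameter from the nearest pair of seat edges (so the leg's bounding box is flush with the corner).

B is a table: top 715 mm (x) × 865 mm (y), 41 mm thick, upper face at z = 773 mm, on four 60×60 mm square legs, each inset 24 mm from the nearest pair of top edges, running from z = 0 to the bottom of the top.

The table is on the floor beside the stool on its +y side.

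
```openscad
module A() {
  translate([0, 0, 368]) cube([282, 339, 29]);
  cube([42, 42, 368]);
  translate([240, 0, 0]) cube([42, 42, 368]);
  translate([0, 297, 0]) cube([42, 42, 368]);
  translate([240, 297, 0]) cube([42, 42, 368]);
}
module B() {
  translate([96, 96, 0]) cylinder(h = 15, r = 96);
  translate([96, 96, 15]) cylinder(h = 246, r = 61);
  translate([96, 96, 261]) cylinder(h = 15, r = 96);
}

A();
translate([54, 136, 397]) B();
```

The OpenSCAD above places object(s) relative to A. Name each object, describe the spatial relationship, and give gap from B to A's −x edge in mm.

The spool's min-x is at 54; the stool's min-x is 0; gap = 54 mm.

A is a stool. B is a spool. The spool is on top of the stool. The gap from the spool to the stool's −x edge is 54 mm.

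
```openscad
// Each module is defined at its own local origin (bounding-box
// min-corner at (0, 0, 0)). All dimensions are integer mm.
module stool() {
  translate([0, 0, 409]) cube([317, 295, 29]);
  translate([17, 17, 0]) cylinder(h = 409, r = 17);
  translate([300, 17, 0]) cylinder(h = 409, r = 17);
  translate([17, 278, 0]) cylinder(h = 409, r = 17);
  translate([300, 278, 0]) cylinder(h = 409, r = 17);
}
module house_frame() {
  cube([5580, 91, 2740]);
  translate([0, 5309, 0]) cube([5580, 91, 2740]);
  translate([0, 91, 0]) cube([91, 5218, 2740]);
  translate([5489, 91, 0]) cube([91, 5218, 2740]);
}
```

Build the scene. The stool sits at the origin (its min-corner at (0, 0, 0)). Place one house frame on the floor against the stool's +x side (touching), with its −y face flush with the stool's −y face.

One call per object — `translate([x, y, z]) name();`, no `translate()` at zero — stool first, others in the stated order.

stool();
translate([317, 0, 0]) house_frame();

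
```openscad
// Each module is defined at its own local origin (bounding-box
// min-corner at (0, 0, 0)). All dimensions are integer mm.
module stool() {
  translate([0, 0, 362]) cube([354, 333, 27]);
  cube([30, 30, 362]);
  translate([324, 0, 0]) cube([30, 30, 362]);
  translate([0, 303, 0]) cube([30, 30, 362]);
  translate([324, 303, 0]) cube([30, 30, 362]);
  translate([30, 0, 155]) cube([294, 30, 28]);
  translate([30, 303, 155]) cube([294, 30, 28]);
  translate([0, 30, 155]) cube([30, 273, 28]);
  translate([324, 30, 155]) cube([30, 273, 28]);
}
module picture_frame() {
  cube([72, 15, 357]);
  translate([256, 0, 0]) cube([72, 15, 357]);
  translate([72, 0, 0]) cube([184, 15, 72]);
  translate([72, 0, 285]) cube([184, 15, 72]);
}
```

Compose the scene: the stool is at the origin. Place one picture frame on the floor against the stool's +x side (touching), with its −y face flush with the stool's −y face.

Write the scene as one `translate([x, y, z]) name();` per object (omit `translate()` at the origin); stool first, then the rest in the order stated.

stool();
translate([354, 0, 0]) picture_frame();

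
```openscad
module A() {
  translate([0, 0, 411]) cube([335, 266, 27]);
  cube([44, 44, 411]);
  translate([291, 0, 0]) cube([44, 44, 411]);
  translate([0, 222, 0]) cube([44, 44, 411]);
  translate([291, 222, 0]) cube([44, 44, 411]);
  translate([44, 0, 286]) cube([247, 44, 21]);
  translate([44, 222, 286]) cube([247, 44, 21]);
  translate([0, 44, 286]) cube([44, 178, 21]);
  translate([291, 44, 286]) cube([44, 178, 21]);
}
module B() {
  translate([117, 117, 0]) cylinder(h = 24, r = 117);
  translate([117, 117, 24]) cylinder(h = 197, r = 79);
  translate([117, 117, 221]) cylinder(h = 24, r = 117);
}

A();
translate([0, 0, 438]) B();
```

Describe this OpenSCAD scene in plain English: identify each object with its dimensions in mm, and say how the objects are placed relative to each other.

A is a simple wooden stool: a rectangular seat 335 mm (x) by 266 mm (y), 27 mm thick, top face at z = 438 mm, on four square legs, each 44×44 mm in cross-section. The legs rest on z = 0, each flush with a corner of the seat. Four stretchers, 44 mm wide and 21 mm tall, connect adjacent legs with their undersides at z = 286 mm, each running between the inner faces of the legs it joins and aligned with the legs' outer faces on the other axis.

B is a spool: two coaxial disc flanges of radius 117 mm and thickness 24 mm, joined by a core cylinder of radius 79 mm and height 197 mm. The lower flange rests on z = 0 and the three cylinders share a vertical axis.

The spool is on top of the stool.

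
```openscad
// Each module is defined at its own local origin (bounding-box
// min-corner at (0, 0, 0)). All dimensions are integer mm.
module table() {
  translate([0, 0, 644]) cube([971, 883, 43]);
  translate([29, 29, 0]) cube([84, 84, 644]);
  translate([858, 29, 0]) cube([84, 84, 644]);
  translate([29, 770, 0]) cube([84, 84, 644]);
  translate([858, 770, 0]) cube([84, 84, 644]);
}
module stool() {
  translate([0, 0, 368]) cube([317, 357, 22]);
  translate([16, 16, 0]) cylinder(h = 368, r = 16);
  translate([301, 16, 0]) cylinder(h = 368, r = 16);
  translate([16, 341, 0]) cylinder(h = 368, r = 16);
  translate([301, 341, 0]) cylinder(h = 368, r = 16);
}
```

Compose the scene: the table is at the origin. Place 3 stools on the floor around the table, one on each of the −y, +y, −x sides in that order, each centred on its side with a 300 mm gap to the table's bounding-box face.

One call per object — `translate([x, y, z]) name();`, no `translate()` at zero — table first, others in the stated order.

table();
translate([327, -657, 0]) stool();
translate([327, 1183, 0]) stool();
translate([-617, 263, 0]) stool();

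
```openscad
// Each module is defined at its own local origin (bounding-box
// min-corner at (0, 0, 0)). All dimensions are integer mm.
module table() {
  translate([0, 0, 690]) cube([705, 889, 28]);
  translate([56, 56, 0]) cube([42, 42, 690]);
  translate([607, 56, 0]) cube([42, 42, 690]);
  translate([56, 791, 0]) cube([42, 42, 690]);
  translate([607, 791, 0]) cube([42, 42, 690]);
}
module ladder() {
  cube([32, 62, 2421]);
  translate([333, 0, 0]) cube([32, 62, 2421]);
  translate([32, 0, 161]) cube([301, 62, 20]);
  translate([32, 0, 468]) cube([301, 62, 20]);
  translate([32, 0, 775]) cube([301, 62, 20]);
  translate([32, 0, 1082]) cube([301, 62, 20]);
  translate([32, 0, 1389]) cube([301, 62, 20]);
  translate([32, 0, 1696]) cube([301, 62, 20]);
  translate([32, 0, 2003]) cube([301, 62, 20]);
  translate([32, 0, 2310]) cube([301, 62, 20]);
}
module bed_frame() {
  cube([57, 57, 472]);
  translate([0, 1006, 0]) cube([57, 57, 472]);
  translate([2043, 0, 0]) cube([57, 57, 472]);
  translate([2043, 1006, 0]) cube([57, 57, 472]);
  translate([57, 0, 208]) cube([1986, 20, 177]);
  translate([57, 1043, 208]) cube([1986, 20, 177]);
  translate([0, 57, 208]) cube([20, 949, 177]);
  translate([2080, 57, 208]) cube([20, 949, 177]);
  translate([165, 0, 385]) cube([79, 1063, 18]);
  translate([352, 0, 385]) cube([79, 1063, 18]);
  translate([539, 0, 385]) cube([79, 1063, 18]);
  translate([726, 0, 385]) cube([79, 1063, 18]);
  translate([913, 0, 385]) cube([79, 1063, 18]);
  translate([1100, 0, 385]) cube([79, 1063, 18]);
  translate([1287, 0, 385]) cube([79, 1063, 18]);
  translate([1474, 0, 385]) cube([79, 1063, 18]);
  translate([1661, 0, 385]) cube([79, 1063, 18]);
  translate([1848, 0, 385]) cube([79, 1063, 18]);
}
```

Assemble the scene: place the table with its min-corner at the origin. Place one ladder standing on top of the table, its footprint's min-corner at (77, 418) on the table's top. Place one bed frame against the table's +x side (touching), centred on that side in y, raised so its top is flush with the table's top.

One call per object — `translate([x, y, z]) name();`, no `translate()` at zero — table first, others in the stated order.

table();
translate([77, 418, 718]) ladder();
translate([705, -87, 246]) bed_frame();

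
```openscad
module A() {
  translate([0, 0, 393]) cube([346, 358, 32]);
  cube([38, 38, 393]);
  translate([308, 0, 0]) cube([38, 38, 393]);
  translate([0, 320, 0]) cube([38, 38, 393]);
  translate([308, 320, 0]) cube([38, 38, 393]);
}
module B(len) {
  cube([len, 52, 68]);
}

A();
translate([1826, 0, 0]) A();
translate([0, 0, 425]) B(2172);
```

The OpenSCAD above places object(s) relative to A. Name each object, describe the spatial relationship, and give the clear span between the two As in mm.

Second stool starts at x = 1826; first ends at x = 346; clear span = 1826 − 346 = 1480 mm.

A is a stool. B is a beam. A beam spans the tops of two stools. The clear span between the two stools is 1480 mm.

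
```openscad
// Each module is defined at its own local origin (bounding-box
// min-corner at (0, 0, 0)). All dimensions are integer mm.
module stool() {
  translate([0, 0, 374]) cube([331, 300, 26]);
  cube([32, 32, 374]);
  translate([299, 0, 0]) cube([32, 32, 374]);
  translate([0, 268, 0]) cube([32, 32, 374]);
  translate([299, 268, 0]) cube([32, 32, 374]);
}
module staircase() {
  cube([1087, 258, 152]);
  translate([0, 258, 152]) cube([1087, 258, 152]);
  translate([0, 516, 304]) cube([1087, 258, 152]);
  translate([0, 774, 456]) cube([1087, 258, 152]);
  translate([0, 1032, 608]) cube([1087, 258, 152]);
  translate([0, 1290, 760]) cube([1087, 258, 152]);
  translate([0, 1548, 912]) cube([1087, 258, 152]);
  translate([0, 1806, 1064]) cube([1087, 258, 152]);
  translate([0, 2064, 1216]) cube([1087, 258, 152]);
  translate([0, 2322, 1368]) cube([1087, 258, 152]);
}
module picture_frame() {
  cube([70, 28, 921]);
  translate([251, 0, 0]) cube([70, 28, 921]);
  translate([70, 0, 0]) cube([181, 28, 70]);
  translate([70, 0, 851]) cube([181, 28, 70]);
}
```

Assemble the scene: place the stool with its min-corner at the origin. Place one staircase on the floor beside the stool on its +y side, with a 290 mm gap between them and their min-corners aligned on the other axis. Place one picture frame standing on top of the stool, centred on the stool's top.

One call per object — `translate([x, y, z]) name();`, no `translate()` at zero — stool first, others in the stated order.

stool();
translate([0, 590, 0]) staircase();
translate([5, 136, 400]) picture_frame();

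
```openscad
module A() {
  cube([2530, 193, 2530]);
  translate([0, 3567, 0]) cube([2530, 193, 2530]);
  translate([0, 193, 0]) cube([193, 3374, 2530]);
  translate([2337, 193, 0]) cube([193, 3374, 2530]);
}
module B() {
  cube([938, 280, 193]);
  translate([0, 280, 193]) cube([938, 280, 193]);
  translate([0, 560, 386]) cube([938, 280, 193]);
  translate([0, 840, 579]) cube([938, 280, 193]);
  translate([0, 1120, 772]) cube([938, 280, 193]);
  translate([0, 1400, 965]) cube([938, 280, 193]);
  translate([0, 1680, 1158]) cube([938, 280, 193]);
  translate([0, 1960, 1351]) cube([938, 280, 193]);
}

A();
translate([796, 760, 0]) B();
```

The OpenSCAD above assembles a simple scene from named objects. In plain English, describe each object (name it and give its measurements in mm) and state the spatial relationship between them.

A is a box-shaped house frame (walls only): outside footprint 2530×3760 mm, wall height 2530 mm, wall thickness 193 mm. The two y-facing walls run the full x-width; the two x-facing walls fit between the inner faces of the y-facing walls.

B is a straight staircase of 8 solid steps. Each step is 938 mm wide (x), 280 mm deep (y, the going) and 193 mm tall (the rise). The first step rests on the floor; each subsequent step sits one going further in +y and one rise higher in +z, directly behind and above the previous step with no overlap.

The staircase sits inside the house frame, centred.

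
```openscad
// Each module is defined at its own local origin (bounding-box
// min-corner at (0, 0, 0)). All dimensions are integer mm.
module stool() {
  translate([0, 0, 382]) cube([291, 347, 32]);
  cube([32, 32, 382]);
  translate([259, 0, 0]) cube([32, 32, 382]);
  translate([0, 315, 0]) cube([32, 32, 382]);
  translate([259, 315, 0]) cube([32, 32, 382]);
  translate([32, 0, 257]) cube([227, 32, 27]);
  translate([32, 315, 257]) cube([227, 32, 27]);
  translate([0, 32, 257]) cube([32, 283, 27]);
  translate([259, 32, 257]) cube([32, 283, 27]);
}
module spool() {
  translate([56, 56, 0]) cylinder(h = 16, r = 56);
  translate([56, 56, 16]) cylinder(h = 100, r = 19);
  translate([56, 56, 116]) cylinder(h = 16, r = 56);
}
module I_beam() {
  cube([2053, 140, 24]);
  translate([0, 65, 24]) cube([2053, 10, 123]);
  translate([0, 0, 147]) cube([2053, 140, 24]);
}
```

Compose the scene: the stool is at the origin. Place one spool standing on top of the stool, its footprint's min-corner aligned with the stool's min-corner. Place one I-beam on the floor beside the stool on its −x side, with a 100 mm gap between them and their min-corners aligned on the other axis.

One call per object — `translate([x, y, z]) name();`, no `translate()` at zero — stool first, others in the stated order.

stool();
translate([0, 0, 414]) spool();
translate([-2153, 0, 0]) I_beam();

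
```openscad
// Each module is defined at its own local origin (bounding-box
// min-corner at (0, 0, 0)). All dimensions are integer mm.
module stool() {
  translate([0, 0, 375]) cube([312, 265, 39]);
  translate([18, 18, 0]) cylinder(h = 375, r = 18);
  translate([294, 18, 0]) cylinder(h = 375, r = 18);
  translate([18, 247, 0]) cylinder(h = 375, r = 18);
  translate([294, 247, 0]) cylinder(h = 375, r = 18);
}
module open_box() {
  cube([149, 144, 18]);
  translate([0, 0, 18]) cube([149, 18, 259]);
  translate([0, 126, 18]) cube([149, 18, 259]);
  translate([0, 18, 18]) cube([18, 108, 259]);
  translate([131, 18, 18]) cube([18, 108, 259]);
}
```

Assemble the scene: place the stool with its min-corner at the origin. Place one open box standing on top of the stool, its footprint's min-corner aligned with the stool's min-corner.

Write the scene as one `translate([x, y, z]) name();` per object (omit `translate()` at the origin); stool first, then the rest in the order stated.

stool();
translate([0, 0, 414]) open_box();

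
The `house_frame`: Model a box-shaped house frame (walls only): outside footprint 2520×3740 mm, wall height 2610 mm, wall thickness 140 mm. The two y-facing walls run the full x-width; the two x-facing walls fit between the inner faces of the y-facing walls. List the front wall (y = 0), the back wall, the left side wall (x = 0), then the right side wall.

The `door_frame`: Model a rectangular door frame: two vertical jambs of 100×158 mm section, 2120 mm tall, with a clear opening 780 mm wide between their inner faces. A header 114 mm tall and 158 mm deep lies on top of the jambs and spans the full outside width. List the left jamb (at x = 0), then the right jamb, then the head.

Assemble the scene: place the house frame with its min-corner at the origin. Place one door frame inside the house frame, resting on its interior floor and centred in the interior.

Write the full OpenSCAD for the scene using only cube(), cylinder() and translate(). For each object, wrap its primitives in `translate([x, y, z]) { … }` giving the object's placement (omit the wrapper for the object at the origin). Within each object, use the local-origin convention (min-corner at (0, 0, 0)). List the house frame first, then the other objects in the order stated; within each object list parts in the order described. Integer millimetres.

cube([2520, 140, 2610]);
translate([0, 3600, 0]) cube([2520, 140, 2610]);
translate([0, 140, 0]) cube([140, 3460, 2610]);
translate([2380, 140, 0]) cube([140, 3460, 2610]);
translate([770, 1791, 0]) {
  cube([100, 158, 2120]);
  translate([880, 0, 0]) cube([100, 158, 2120]);
  translate([0, 0, 2120]) cube([980, 158, 114]);
}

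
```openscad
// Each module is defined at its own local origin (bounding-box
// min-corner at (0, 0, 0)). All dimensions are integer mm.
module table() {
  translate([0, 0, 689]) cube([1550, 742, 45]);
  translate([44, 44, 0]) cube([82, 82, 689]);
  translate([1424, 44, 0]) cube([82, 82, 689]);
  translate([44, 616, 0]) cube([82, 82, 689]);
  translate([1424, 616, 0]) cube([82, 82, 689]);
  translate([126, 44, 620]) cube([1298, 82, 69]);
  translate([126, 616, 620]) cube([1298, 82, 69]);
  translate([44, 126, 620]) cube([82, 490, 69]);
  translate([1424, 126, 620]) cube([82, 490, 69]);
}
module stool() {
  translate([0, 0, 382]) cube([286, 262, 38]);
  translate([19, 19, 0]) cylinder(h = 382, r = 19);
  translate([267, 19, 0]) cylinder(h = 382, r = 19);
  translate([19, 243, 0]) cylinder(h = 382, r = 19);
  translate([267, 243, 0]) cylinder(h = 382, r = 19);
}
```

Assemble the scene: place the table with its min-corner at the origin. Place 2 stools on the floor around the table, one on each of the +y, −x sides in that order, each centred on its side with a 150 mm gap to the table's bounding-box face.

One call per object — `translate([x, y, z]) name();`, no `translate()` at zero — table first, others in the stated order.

table();
translate([632, 892, 0]) stool();
translate([-436, 240, 0]) stool();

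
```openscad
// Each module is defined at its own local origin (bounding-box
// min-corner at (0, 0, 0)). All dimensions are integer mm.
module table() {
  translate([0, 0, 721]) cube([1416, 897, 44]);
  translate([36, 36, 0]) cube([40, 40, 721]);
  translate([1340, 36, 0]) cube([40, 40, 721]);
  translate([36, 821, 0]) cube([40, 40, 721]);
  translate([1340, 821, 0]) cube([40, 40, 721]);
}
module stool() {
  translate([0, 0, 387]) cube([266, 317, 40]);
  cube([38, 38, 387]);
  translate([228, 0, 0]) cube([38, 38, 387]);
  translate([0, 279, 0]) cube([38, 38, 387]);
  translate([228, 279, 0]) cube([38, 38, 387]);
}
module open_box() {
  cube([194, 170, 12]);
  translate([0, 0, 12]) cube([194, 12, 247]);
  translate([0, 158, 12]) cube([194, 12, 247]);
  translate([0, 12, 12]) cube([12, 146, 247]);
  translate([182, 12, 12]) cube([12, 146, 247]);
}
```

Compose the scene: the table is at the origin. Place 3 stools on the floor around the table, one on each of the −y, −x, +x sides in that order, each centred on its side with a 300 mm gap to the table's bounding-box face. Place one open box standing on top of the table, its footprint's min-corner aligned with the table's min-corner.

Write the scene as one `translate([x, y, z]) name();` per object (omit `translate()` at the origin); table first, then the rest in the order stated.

table();
translate([575, -617, 0]) stool();
translate([-566, 290, 0]) stool();
translate([1716, 290, 0]) stool();
translate([0, 0, 765]) open_box();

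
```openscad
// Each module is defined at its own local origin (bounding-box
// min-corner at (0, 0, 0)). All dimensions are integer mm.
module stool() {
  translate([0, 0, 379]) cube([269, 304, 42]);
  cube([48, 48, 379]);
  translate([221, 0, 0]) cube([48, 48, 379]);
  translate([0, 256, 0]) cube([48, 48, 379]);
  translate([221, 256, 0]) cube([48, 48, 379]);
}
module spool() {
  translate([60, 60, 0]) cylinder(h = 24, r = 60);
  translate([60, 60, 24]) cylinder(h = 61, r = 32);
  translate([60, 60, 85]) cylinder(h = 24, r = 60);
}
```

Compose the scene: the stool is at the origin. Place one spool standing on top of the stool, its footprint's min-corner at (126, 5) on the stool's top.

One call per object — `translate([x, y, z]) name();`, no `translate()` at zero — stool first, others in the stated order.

stool();
translate([126, 5, 421]) spool();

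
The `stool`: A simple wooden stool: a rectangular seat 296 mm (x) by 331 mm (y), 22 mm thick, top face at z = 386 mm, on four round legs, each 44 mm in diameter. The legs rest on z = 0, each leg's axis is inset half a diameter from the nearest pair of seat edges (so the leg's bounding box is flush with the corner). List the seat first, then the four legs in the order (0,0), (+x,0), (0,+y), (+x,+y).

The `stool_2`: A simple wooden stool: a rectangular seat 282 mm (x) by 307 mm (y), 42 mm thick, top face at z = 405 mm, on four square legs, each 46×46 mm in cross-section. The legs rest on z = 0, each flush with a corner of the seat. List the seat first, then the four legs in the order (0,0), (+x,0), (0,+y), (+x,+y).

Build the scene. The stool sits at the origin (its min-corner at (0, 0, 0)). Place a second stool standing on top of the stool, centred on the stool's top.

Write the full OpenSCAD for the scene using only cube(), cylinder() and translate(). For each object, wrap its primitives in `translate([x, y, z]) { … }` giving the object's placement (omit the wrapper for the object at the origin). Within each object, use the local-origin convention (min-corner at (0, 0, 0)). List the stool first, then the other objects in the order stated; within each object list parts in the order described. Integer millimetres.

translate([0, 0, 364]) cube([296, 331, 22]);
translate([22, 22, 0]) cylinder(h = 364, r = 22);
translate([274, 22, 0]) cylinder(h = 364, r = 22);
translate([22, 309, 0]) cylinder(h = 364, r = 22);
translate([274, 309, 0]) cylinder(h = 364, r = 22);
translate([7, 12, 386]) {
  translate([0, 0, 363]) cube([282, 307, 42]);
  cube([46, 46, 363]);
  translate([236, 0, 0]) cube([46, 46, 363]);
  translate([0, 261, 0]) cube([46, 46, 363]);
  translate([236, 261, 0]) cube([46, 46, 363]);
}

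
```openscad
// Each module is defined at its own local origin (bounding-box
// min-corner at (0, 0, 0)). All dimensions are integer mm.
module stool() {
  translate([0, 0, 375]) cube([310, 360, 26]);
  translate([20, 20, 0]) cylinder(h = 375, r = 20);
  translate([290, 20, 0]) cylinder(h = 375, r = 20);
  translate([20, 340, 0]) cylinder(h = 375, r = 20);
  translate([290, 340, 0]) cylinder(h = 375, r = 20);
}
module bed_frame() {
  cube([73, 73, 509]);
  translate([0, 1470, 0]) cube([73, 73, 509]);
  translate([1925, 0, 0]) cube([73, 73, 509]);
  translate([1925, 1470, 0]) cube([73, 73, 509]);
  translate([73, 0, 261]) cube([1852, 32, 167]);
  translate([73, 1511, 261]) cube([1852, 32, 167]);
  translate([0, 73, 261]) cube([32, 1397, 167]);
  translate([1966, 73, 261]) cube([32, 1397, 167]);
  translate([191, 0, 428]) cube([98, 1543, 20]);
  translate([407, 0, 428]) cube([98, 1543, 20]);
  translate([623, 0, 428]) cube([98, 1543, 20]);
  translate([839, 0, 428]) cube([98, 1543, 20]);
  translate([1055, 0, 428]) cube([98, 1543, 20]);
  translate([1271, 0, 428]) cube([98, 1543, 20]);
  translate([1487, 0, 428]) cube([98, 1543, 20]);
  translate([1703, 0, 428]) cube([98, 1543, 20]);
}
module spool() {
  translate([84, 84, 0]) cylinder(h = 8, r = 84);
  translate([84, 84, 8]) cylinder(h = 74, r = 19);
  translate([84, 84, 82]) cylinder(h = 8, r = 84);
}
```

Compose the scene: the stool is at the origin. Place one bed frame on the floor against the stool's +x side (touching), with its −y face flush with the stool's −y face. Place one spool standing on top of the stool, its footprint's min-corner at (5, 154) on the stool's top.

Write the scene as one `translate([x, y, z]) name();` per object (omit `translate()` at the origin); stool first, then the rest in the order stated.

stool();
translate([310, 0, 0]) bed_frame();
translate([5, 154, 401]) spool();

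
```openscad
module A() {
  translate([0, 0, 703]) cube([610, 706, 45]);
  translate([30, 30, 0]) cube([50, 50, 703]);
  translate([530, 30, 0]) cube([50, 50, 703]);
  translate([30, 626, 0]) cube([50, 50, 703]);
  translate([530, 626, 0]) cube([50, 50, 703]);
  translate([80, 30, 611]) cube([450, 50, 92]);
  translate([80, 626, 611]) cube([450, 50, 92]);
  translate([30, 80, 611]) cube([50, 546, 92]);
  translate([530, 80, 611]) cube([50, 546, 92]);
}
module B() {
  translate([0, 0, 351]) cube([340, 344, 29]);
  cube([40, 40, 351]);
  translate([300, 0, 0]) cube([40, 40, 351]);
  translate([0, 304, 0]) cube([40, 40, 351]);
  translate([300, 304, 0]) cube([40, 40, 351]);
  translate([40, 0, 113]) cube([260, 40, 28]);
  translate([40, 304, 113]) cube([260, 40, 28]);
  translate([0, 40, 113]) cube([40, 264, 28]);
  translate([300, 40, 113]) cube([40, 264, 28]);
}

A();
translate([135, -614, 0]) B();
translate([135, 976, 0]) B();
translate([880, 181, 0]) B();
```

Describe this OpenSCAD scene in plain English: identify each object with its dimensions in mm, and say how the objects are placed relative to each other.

A is a table: top 610 mm (x) × 706 mm (y), 45 mm thick, upper face at z = 748 mm, on four 50×50 mm square legs, each inset 30 mm from the nearest pair of top edges, running from z = 0 to the bottom of the top. Four apron rails, 50 mm thick and 92 mm tall, run between adjacent legs with their top edges flush with the underside of the top and their outer faces flush with the legs' outer faces.

B is a four-legged stool. The seat is 340×344 mm, 29 mm thick, top at z = 380 mm. It stands on four square legs, each 40×40 mm in cross-section, from z = 0 to the seat underside, each flush with a corner of the seat. Four stretchers, 40 mm wide and 28 mm tall, connect adjacent legs with their undersides at z = 113 mm, each running between the inner faces of the legs it joins and aligned with the legs' outer faces on the other axis.

Three stools sit around the table at the −y, +y, +x sides.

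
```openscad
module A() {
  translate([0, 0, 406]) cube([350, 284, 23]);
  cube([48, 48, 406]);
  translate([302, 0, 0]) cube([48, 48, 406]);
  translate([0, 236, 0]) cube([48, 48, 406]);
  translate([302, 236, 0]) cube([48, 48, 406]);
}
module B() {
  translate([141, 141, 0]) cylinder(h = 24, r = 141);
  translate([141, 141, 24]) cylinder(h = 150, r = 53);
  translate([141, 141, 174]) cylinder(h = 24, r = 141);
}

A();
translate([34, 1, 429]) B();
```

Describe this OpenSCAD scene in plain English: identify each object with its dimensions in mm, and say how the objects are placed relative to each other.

A is a four-legged stool. The seat is a 350×284×23 mm slab whose top surface is at z = 429 mm; four square legs, each 48×48 mm in cross-section, run from the floor (z = 0) to the underside of the seat, each flush with a corner of the seat.

B is a spool: two coaxial disc flanges of radius 141 mm and thickness 24 mm, joined by a core cylinder of radius 53 mm and height 150 mm. The lower flange rests on z = 0 and the three cylinders share a vertical axis.

The spool is on top of the stool, centred.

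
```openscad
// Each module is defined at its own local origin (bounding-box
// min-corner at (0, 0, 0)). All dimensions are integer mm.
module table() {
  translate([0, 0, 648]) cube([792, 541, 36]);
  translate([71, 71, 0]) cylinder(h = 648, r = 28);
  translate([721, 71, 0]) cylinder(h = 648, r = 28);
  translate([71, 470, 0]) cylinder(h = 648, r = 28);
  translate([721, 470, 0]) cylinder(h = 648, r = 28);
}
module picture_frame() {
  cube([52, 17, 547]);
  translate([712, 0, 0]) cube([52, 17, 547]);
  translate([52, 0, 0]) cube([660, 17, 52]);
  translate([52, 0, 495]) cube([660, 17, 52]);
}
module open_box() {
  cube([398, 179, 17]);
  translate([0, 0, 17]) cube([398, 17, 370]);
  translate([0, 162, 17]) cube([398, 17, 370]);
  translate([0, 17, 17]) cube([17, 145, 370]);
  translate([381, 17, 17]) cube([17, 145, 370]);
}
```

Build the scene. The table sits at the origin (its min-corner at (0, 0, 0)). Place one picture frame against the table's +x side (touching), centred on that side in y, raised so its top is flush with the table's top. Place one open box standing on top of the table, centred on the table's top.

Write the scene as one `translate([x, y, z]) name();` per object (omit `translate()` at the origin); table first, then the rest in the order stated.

table();
translate([792, 262, 137]) picture_frame();
translate([197, 181, 684]) open_box();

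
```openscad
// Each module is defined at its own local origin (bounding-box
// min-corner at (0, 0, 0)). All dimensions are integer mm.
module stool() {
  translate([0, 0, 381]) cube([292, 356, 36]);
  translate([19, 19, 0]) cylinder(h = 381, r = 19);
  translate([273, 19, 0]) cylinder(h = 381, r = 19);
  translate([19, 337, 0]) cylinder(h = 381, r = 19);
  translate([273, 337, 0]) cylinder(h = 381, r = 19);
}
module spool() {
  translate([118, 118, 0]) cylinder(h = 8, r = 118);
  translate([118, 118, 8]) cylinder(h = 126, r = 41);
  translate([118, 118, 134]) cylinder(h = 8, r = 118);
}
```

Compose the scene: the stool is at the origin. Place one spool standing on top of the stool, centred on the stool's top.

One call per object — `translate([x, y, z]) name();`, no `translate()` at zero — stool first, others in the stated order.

stool();
translate([28, 60, 417]) spool();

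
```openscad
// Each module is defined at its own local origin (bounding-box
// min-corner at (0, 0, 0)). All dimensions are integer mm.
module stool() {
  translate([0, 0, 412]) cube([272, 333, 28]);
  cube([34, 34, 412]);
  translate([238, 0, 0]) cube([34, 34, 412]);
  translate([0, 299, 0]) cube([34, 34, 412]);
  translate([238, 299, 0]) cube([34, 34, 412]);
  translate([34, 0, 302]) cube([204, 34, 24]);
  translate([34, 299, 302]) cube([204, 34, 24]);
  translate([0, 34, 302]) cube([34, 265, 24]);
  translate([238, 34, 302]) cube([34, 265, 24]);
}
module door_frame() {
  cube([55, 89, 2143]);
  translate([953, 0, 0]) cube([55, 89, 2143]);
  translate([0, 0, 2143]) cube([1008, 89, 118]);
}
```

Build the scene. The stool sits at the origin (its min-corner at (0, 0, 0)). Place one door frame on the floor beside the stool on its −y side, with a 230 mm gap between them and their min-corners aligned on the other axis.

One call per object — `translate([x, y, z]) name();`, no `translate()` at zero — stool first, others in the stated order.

stool();
translate([0, -319, 0]) door_frame();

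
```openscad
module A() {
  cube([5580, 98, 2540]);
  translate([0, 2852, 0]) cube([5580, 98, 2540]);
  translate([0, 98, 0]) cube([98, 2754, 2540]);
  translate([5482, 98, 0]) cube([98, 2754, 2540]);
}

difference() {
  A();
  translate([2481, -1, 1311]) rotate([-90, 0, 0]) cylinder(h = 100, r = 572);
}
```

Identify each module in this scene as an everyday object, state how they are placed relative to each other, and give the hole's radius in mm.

A is a house frame. The house frame has a circular hole through its front wall. The hole's radius is 572 mm.

The subtracted cylinder has r = 572 mm.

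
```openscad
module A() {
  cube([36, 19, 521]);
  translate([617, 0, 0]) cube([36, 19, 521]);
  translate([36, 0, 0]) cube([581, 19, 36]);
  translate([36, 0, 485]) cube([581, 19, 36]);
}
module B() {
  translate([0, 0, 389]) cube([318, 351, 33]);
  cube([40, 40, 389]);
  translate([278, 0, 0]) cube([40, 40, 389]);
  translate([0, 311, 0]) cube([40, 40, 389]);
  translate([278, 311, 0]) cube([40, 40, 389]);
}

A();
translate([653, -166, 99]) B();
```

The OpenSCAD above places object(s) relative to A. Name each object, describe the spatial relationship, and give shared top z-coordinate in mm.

A is a picture frame. B is a stool. The stool is beside the picture frame with their tops flush at z = 521. The shared top z-coordinate is 521 mm.

Both tops at z = 521 mm.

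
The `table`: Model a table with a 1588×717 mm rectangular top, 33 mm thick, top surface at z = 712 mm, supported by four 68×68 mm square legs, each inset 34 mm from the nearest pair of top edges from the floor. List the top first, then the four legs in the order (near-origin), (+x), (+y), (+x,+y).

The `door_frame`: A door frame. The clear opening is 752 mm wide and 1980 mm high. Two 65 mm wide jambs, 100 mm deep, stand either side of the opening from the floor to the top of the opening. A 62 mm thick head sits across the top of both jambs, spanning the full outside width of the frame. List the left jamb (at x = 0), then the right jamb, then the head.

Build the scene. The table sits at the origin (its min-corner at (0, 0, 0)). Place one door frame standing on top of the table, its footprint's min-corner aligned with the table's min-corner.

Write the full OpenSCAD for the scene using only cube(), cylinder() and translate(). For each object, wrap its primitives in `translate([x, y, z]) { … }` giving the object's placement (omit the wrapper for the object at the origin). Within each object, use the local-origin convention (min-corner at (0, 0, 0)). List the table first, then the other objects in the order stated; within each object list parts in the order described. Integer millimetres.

translate([0, 0, 679]) cube([1588, 717, 33]);
translate([34, 34, 0]) cube([68, 68, 679]);
translate([1486, 34, 0]) cube([68, 68, 679]);
translate([34, 615, 0]) cube([68, 68, 679]);
translate([1486, 615, 0]) cube([68, 68, 679]);
translate([0, 0, 712]) {
  cube([65, 100, 1980]);
  translate([817, 0, 0]) cube([65, 100, 1980]);
  translate([0, 0, 1980]) cube([882, 100, 62]);
}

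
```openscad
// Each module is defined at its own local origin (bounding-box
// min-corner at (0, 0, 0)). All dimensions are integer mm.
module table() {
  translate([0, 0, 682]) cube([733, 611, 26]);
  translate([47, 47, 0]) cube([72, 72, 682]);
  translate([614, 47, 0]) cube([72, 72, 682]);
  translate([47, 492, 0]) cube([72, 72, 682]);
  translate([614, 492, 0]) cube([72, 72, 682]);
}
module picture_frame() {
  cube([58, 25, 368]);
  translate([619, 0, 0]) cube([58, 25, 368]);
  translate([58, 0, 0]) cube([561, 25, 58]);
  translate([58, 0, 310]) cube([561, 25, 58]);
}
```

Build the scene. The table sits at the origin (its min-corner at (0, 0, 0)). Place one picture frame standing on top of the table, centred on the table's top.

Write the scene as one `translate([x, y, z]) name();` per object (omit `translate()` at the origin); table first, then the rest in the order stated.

table();
translate([28, 293, 708]) picture_frame();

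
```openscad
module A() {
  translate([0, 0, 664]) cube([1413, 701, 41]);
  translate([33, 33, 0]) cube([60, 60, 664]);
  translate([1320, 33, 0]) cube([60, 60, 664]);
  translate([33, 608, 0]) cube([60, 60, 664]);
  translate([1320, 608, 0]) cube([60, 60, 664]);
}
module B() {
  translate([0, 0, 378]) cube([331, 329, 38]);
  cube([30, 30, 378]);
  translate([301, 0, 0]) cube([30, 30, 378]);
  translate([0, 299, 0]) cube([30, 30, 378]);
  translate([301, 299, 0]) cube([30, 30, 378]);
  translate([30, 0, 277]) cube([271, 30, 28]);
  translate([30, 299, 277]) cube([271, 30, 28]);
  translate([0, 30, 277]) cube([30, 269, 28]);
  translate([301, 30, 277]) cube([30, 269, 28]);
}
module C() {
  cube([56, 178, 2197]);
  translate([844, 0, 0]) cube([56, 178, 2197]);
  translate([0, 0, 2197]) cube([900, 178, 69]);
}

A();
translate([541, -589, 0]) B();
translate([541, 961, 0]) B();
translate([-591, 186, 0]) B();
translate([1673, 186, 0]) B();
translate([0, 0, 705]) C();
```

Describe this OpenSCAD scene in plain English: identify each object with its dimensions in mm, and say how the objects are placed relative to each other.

A is a table with a 1413×701 mm rectangular top, 41 mm thick, top surface at z = 705 mm, supported by four 60×60 mm square legs, each inset 33 mm from the nearest pair of top edges, running from the floor.

B is a four-legged stool. The seat is a 331×329×38 mm slab whose top surface is at z = 416 mm; four square legs, each 30×30 mm in cross-section, run from the floor (z = 0) to the underside of the seat, each flush with a corner of the seat. Four stretchers, 30 mm wide and 28 mm tall, connect adjacent legs with their undersides at z = 277 mm, each running between the inner faces of the legs it joins and aligned with the legs' outer faces on the other axis.

C is a rectangular door frame: two vertical jambs of 56×178 mm section, 2197 mm tall, with a clear opening 788 mm wide between their inner faces. A header 69 mm tall and 178 mm deep lies on top of the jambs and spans the full outside width.

Four stools sit around the table at the −y, +y, −x, +x sides. The door frame is on top of the table.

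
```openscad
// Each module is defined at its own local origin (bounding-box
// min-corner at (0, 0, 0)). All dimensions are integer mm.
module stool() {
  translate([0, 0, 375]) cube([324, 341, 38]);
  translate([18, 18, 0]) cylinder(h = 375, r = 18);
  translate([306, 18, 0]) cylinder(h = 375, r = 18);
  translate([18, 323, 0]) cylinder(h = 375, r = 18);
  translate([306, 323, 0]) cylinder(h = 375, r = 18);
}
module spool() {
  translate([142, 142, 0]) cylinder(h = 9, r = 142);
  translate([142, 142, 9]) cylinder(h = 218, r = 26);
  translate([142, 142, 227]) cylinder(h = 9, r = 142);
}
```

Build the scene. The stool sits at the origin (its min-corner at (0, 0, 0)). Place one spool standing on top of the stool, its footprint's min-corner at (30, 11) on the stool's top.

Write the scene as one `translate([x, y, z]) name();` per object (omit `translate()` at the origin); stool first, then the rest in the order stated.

stool();
translate([30, 11, 413]) spool();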